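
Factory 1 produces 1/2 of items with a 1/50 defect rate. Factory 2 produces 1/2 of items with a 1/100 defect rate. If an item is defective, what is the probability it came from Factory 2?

Using Bayes' theorem:
P(F1) = 1/2, P(D|F1) = 1/50
P(F2) = 1/2, P(D|F2) = 1/100
P(D) = P(D|F1)P(F1) + P(D|F2)P(F2)
     = \frac{3}{200}
P(F2|D) = P(D|F2)P(F2) / P(D)
= \frac{1}{3}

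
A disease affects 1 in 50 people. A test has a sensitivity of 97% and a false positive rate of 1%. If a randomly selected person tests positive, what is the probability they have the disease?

Let D = the rare event, + = positive/flagged.
P(D) = 1/50
P(+|D) = 97/100
P(+|D') = 1/100
P(+) = P(+|D)P(D) + P(+|D')P(D')
     = \frac{97}{100} × \frac{1}{50} + \frac{1}{100} × \frac{49}{50}
     = \frac{73}{2500}
P(D|+) = P(+|D)P(D)/P(+) = \frac{97}{146}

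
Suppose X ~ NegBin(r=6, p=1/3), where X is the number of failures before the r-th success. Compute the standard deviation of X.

For X ~ NegBin(r=6, p=1/3), where X is the number of failures before the r-th success:
Var(X) = 36
SD(X) = √(Var(X)) = √(36) = 6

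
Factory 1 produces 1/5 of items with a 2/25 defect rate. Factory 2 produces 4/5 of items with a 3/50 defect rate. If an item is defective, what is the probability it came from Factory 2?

Using Bayes' theorem:
P(F1) = 1/5, P(D|F1) = 2/25
P(F2) = 4/5, P(D|F2) = 3/50
P(D) = P(D|F1)P(F1) + P(D|F2)P(F2)
     = \frac{8}{125}
P(F2|D) = P(D|F2)P(F2) / P(D)
= \frac{3}{4}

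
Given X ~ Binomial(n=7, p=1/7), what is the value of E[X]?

For X ~ Binomial(n=7, p=1/7), the expected value is:
E[X] = 1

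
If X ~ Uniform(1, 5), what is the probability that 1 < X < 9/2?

P(1 < X < 9/2) = ∫_{1}^{9/2} f(x) dx
where f(x) = \frac{1}{4}
= \frac{7}{8}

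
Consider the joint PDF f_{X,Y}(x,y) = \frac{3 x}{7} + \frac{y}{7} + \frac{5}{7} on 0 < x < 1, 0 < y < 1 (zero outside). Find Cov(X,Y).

E[XY] = ∫∫ xy × f(x,y) dx dy = \frac{23}{84}
E[X] = \frac{15}{28}
E[Y] = \frac{43}{84}
Cov(X,Y) = E[XY] - E[X]E[Y] = - \frac{1}{2352}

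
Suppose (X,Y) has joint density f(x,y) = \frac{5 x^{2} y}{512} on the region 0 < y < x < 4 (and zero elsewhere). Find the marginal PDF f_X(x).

f_X(x) = ∫_0^x \frac{5 x^{2} y}{512} dy = \frac{5 x^{4}}{1024}
for 0 < x < 4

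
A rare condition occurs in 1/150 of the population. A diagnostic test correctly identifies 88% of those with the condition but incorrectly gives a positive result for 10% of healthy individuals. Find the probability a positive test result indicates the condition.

Let D = the rare event, + = positive/flagged.
P(D) = 1/150
P(+|D) = 88/100 = 22/25
P(+|D') = 10/100 = 1/10
P(+) = P(+|D)P(D) + P(+|D')P(D')
     = \frac{22}{25} × \frac{1}{150} + \frac{1}{10} × \frac{149}{150}
     = \frac{263}{2500}
P(D|+) = P(+|D)P(D)/P(+) = \frac{44}{789}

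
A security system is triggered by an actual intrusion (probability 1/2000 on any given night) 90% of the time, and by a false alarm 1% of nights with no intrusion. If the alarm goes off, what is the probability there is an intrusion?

Let D = the rare event, + = positive/flagged.
P(D) = 1/2000
P(+|D) = 90/100 = 9/10
P(+|D') = 1/100
P(+) = P(+|D)P(D) + P(+|D')P(D')
     = \frac{9}{10} × \frac{1}{2000} + \frac{1}{100} × \frac{1999}{2000}
     = \frac{2089}{200000}
P(D|+) = P(+|D)P(D)/P(+) = \frac{90}{2089}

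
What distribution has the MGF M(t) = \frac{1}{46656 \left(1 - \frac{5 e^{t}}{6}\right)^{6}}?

The MGF M(t) = \frac{1}{46656 \left(1 - \frac{5 e^{t}}{6}\right)^{6}} is the standard form for the NegativeBinomial distribution.
Comparing with the known MGF formula identifies: NegBin(r=6, p=1/6), X = failures before r-th success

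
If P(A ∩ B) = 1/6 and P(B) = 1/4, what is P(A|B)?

P(A|B) = P(A ∩ B) / P(B)
= (1/6) / (1/4)
= 2/3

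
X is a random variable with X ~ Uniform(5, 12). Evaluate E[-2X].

For X ~ Uniform(5, 12):
E[X] = \frac{17}{2}
E[-2X] = -2 × E[X] + 0 = -17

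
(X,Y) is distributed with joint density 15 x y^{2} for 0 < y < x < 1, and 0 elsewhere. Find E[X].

f_X(x) = ∫_0^x 15 x y^{2} dy = 5 x^{4}
E[X] = ∫_0^1 x × (5 x^{4}) dx = \frac{5}{6}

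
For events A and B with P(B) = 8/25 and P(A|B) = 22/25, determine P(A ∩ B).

By definition, P(A|B) = P(A ∩ B) / P(B)
So P(A ∩ B) = P(A|B) × P(B)
= 22/25 × 8/25
= 176/625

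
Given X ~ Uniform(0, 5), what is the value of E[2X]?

For X ~ Uniform(0, 5):
E[X] = \frac{5}{2}
E[2X] = 2 × E[X] + 0 = 5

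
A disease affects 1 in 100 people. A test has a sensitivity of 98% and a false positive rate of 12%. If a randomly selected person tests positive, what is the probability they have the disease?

Let D = the rare event, + = positive/flagged.
P(D) = 1/100
P(+|D) = 98/100 = 49/50
P(+|D') = 12/100 = 3/25
P(+) = P(+|D)P(D) + P(+|D')P(D')
     = \frac{49}{50} × \frac{1}{100} + \frac{3}{25} × \frac{99}{100}
     = \frac{643}{5000}
P(D|+) = P(+|D)P(D)/P(+) = \frac{49}{643}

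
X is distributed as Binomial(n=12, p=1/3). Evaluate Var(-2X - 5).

For X ~ Binomial(n=12, p=1/3):
Var(X) = \frac{8}{3}
Var(-2X - 5) = (-2)² × Var(X) = 4 × \frac{8}{3} = \frac{32}{3}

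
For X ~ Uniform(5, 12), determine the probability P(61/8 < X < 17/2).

P(61/8 < X < 17/2) = ∫_{61/8}^{17/2} f(x) dx
where f(x) = \frac{1}{7}
= \frac{1}{8}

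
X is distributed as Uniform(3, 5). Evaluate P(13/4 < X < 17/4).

P(13/4 < X < 17/4) = ∫_{13/4}^{17/4} f(x) dx
where f(x) = \frac{1}{2}
= \frac{1}{2}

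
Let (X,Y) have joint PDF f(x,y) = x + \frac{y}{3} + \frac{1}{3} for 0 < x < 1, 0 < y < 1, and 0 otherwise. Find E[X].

E[X] = ∫_0^1 ∫_0^1 x × f(x,y) dy dx
= ∫_0^1 ∫_0^1 x × (x + \frac{y}{3} + \frac{1}{3}) dy dx
= \frac{7}{12}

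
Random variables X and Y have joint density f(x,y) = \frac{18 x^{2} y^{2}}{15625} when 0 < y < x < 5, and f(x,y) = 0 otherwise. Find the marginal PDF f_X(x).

f_X(x) = ∫_0^x \frac{18 x^{2} y^{2}}{15625} dy = \frac{6 x^{5}}{15625}
for 0 < x < 5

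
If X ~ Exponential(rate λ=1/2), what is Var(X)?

For X ~ Exponential(rate λ=1/2):
Var(X) = 4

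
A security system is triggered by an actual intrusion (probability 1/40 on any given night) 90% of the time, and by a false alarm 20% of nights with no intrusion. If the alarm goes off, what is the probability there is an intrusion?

Let D = the rare event, + = positive/flagged.
P(D) = 1/40
P(+|D) = 90/100 = 9/10
P(+|D') = 20/100 = 1/5
P(+) = P(+|D)P(D) + P(+|D')P(D')
     = \frac{9}{10} × \frac{1}{40} + \frac{1}{5} × \frac{39}{40}
     = \frac{87}{400}
P(D|+) = P(+|D)P(D)/P(+) = \frac{3}{29}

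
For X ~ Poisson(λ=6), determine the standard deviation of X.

For X ~ Poisson(λ=6):
Var(X) = 6
SD(X) = √(Var(X)) = √(6) = \sqrt{6}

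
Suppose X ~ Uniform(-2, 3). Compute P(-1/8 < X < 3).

P(-1/8 < X < 3) = ∫_{-1/8}^{3} f(x) dx
where f(x) = \frac{1}{5}
= \frac{5}{8}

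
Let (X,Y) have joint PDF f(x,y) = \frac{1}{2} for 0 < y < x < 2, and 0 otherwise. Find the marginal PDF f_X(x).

f_X(x) = ∫_0^x \frac{1}{2} dy = \frac{x}{2}
for 0 < x < 2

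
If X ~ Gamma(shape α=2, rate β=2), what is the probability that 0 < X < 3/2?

P(0 < X < 3/2) = ∫_{0}^{3/2} f(x) dx
where f(x) = 4 x e^{- 2 x}
= 1 - \frac{4}{e^{3}}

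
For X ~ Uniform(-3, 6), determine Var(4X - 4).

For X ~ Uniform(-3, 6):
Var(X) = \frac{27}{4}
Var(4X - 4) = (4)² × Var(X) = 16 × \frac{27}{4} = 108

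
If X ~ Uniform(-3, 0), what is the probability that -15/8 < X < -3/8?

P(-15/8 < X < -3/8) = ∫_{-15/8}^{-3/8} f(x) dx
where f(x) = \frac{1}{3}
= \frac{1}{2}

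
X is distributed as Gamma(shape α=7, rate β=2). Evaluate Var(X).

For X ~ Gamma(shape α=7, rate β=2):
Var(X) = \frac{7}{4}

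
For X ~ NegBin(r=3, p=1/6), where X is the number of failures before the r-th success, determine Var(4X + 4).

For X ~ NegBin(r=3, p=1/6), where X is the number of failures before the r-th success:
Var(X) = 90
Var(4X + 4) = (4)² × Var(X) = 16 × 90 = 1440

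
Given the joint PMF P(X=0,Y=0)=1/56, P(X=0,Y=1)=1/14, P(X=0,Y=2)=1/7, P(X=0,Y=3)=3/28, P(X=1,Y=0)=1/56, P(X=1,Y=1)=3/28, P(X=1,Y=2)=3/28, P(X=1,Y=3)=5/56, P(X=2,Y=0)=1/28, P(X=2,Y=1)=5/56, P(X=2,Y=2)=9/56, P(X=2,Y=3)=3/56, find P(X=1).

P(X=1) = P(X=1,Y=0) + P(X=1,Y=1) + P(X=1,Y=2) + P(X=1,Y=3)
= 1/56 + 3/28 + 3/28 + 5/56
= 9/28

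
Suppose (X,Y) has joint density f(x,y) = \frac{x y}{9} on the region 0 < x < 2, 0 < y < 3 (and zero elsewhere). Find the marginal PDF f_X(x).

f_X(x) = ∫_0^3 f(x,y) dy
= ∫_0^3 \frac{x y}{9} dy
= \frac{x}{2} for 0 < x < 2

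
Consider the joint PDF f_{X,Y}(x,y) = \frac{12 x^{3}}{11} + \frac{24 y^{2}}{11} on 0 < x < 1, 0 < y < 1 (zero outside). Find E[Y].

E[Y] = ∫_0^1 ∫_0^1 y × f(x,y) dx dy
= \frac{15}{22}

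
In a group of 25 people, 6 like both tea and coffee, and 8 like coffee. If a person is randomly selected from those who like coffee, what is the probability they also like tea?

P(A ∩ B) = 6/25
P(B) = 8/25
P(A|B) = P(A ∩ B) / P(B) = (6/25) / (8/25) = 3/4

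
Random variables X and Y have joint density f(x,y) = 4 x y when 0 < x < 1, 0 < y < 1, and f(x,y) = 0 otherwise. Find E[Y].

E[Y] = ∫_0^1 ∫_0^1 y × f(x,y) dx dy
= \frac{2}{3}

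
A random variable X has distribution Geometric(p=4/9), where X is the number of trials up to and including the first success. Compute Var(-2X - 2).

For X ~ Geometric(p=4/9), where X is the number of trials up to and including the first success:
Var(X) = \frac{45}{16}
Var(-2X - 2) = (-2)² × Var(X) = 4 × \frac{45}{16} = \frac{45}{4}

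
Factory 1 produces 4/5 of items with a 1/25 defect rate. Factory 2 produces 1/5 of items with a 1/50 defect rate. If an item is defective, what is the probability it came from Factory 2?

Using Bayes' theorem:
P(F1) = 4/5, P(D|F1) = 1/25
P(F2) = 1/5, P(D|F2) = 1/50
P(D) = P(D|F1)P(F1) + P(D|F2)P(F2)
     = \frac{9}{250}
P(F2|D) = P(D|F2)P(F2) / P(D)
= \frac{1}{9}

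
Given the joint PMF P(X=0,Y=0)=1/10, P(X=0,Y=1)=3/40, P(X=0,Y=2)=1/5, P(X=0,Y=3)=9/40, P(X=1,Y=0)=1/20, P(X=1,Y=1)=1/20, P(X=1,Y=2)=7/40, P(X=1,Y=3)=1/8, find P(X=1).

P(X=1) = P(X=1,Y=0) + P(X=1,Y=1) + P(X=1,Y=2) + P(X=1,Y=3)
= 1/20 + 1/20 + 7/40 + 1/8
= 2/5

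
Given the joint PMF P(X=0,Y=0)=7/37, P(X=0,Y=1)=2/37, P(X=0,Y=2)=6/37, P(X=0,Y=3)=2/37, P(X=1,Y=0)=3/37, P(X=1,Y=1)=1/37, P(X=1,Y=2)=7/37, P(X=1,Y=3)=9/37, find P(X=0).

P(X=0) = P(X=0,Y=0) + P(X=0,Y=1) + P(X=0,Y=2) + P(X=0,Y=3)
= 7/37 + 2/37 + 6/37 + 2/37
= 17/37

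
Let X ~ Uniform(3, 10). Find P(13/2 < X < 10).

P(13/2 < X < 10) = ∫_{13/2}^{10} f(x) dx
where f(x) = \frac{1}{7}
= \frac{1}{2}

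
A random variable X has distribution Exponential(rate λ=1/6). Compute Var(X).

For X ~ Exponential(rate λ=1/6):
Var(X) = 36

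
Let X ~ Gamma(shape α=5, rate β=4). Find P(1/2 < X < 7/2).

P(1/2 < X < 7/2) = ∫_{1/2}^{7/2} f(x) dx
where f(x) = \frac{128 x^{4} e^{- 4 x}}{3}
= \frac{-2171 + 7 e^{12}}{e^{14}}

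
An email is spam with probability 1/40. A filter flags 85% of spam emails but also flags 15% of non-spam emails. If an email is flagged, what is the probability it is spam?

Let D = the rare event, + = positive/flagged.
P(D) = 1/40
P(+|D) = 85/100 = 17/20
P(+|D') = 15/100 = 3/20
P(+) = P(+|D)P(D) + P(+|D')P(D')
     = \frac{17}{20} × \frac{1}{40} + \frac{3}{20} × \frac{39}{40}
     = \frac{67}{400}
P(D|+) = P(+|D)P(D)/P(+) = \frac{17}{134}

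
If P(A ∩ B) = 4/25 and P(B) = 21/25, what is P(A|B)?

P(A|B) = P(A ∩ B) / P(B)
= (4/25) / (21/25)
= 4/21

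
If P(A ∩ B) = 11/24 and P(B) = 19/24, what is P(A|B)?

P(A|B) = P(A ∩ B) / P(B)
= (11/24) / (19/24)
= 11/19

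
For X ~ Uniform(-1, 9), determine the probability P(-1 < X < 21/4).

P(-1 < X < 21/4) = ∫_{-1}^{21/4} f(x) dx
where f(x) = \frac{1}{10}
= \frac{5}{8}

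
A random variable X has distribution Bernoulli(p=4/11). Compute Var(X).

For X ~ Bernoulli(p=4/11):
Var(X) = \frac{28}{121}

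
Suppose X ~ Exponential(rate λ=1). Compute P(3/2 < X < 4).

P(3/2 < X < 4) = ∫_{3/2}^{4} f(x) dx
where f(x) = e^{- x}
= - \frac{1}{e^{4}} + e^{- \frac{3}{2}}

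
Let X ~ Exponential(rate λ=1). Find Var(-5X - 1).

For X ~ Exponential(rate λ=1):
Var(X) = 1
Var(-5X - 1) = (-5)² × Var(X) = 25 × 1 = 25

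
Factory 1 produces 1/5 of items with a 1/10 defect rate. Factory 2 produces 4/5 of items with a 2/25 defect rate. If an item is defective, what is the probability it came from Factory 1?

Using Bayes' theorem:
P(F1) = 1/5, P(D|F1) = 1/10
P(F2) = 4/5, P(D|F2) = 2/25
P(D) = P(D|F1)P(F1) + P(D|F2)P(F2)
     = \frac{21}{250}
P(F1|D) = P(D|F1)P(F1) / P(D)
= \frac{5}{21}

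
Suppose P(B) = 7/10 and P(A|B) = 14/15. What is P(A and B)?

By definition, P(A|B) = P(A ∩ B) / P(B)
So P(A ∩ B) = P(A|B) × P(B)
= 14/15 × 7/10
= 49/75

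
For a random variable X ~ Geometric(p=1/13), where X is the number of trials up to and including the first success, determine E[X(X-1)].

E[X(X-1)] = E[X² - X] = E[X²] - E[X]
E[X] = 13
E[X²] = Var(X) + (E[X])² = 156 + (13)² = 325
E[X(X-1)] = 325 - 13 = 312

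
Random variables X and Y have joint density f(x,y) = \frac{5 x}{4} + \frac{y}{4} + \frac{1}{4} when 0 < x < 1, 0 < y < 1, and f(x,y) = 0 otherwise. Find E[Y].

E[Y] = ∫_0^1 ∫_0^1 y × f(x,y) dx dy
= \frac{25}{48}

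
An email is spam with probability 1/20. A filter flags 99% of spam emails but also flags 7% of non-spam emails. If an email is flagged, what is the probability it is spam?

Let D = the rare event, + = positive/flagged.
P(D) = 1/20
P(+|D) = 99/100
P(+|D') = 7/100
P(+) = P(+|D)P(D) + P(+|D')P(D')
     = \frac{99}{100} × \frac{1}{20} + \frac{7}{100} × \frac{19}{20}
     = \frac{29}{250}
P(D|+) = P(+|D)P(D)/P(+) = \frac{99}{232}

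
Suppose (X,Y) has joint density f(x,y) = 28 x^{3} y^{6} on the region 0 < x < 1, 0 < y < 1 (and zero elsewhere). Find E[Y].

E[Y] = ∫_0^1 ∫_0^1 y × f(x,y) dx dy
= \frac{7}{8}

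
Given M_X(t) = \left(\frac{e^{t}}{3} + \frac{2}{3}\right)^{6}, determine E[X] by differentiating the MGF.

To find E[X], compute M^(1)(0):
M^(1)(t) = 2 \left(\frac{e^{t}}{3} + \frac{2}{3}\right)^{5} e^{t}
M^(1)(0) = 2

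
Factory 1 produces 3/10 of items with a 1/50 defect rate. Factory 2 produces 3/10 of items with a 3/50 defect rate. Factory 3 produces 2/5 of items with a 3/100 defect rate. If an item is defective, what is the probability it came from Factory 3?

Using Bayes' theorem:
P(F1) = 3/10, P(D|F1) = 1/50
P(F2) = 3/10, P(D|F2) = 3/50
P(F3) = 2/5, P(D|F3) = 3/100
P(D) = P(D|F1)P(F1) + P(D|F2)P(F2) + P(D|F3)P(F3)
     = \frac{9}{250}
P(F3|D) = P(D|F3)P(F3) / P(D)
= \frac{1}{3}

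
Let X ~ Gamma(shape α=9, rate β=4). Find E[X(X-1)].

E[X(X-1)] = E[X² - X] = E[X²] - E[X]
E[X] = \frac{9}{4}
E[X²] = Var(X) + (E[X])² = \frac{9}{16} + (\frac{9}{4})² = \frac{45}{8}
E[X(X-1)] = \frac{45}{8} - \frac{9}{4} = \frac{27}{8}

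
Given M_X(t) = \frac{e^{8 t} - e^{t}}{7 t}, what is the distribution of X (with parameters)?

The MGF M(t) = \frac{e^{8 t} - e^{t}}{7 t} is the standard form for the Uniform distribution.
Comparing with the known MGF formula identifies: Uniform(1, 8)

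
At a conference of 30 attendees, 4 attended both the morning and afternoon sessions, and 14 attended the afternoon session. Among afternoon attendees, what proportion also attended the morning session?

P(A ∩ B) = 4/30 = 2/15
P(B) = 14/30 = 7/15
P(A|B) = P(A ∩ B) / P(B) = (2/15) / (7/15) = 2/7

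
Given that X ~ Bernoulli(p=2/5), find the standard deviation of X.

For X ~ Bernoulli(p=2/5):
Var(X) = \frac{6}{25}
SD(X) = √(Var(X)) = √(\frac{6}{25}) = \frac{\sqrt{6}}{5}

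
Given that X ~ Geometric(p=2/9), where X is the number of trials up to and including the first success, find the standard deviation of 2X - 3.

For X ~ Geometric(p=2/9), where X is the number of trials up to and including the first success:
Var(X) = \frac{63}{4}
SD(X) = √(Var(X)) = √(\frac{63}{4}) = \frac{3 \sqrt{7}}{2}
SD(2X - 3) = |2| × SD(X) = 2 × \frac{3 \sqrt{7}}{2} = 3 \sqrt{7}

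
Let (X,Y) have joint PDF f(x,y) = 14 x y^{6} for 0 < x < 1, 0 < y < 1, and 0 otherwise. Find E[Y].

E[Y] = ∫_0^1 ∫_0^1 y × f(x,y) dx dy
= \frac{7}{8}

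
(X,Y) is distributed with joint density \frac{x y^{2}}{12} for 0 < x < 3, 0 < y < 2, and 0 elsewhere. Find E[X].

f_X(x) = ∫_0^2 \frac{x y^{2}}{12} dy = \frac{2 x}{9}
E[X] = ∫_0^3 x × (\frac{2 x}{9}) dx = 2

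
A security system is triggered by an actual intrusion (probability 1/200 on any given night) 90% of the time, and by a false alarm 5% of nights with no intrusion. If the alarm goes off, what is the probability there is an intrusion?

Let D = the rare event, + = positive/flagged.
P(D) = 1/200
P(+|D) = 90/100 = 9/10
P(+|D') = 5/100 = 1/20
P(+) = P(+|D)P(D) + P(+|D')P(D')
     = \frac{9}{10} × \frac{1}{200} + \frac{1}{20} × \frac{199}{200}
     = \frac{217}{4000}
P(D|+) = P(+|D)P(D)/P(+) = \frac{18}{217}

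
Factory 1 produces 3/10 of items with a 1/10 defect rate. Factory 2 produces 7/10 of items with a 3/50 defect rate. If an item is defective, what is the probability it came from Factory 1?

Using Bayes' theorem:
P(F1) = 3/10, P(D|F1) = 1/10
P(F2) = 7/10, P(D|F2) = 3/50
P(D) = P(D|F1)P(F1) + P(D|F2)P(F2)
     = \frac{9}{125}
P(F1|D) = P(D|F1)P(F1) / P(D)
= \frac{5}{12}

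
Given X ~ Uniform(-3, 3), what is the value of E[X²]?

Using the identity E[X²] = Var(X) + (E[X])²:
E[X] = 0
Var(X) = 3
E[X²] = 3 + (0)²
= 3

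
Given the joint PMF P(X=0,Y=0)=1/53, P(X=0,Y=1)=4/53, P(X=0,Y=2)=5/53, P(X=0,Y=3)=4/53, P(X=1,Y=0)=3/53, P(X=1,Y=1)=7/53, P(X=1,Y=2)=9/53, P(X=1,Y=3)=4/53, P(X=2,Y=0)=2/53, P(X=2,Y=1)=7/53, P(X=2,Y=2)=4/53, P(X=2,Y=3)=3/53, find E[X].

First find marginal of X:
P(X=0) = 14/53
P(X=1) = 23/53
P(X=2) = 16/53
E[X] = 0 × 14/53 + 1 × 23/53 + 2 × 16/53 = 55/53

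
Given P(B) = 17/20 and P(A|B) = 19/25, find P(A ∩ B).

By definition, P(A|B) = P(A ∩ B) / P(B)
So P(A ∩ B) = P(A|B) × P(B)
= 19/25 × 17/20
= 323/500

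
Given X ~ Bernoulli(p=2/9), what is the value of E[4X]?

For X ~ Bernoulli(p=2/9):
E[X] = \frac{2}{9}
E[4X] = 4 × E[X] + 0 = \frac{8}{9}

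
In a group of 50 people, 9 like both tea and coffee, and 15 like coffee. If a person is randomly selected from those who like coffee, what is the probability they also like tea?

P(A ∩ B) = 9/50
P(B) = 15/50 = 3/10
P(A|B) = P(A ∩ B) / P(B) = (9/50) / (3/10) = 3/5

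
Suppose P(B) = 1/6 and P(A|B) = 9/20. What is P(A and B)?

By definition, P(A|B) = P(A ∩ B) / P(B)
So P(A ∩ B) = P(A|B) × P(B)
= 9/20 × 1/6
= 3/40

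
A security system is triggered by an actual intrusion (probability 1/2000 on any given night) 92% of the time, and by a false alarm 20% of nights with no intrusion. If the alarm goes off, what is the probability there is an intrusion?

Let D = the rare event, + = positive/flagged.
P(D) = 1/2000
P(+|D) = 92/100 = 23/25
P(+|D') = 20/100 = 1/5
P(+) = P(+|D)P(D) + P(+|D')P(D')
     = \frac{23}{25} × \frac{1}{2000} + \frac{1}{5} × \frac{1999}{2000}
     = \frac{5009}{25000}
P(D|+) = P(+|D)P(D)/P(+) = \frac{23}{10018}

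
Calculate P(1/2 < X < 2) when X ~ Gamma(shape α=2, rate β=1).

P(1/2 < X < 2) = ∫_{1/2}^{2} f(x) dx
where f(x) = x e^{- x}
= - \frac{3}{e^{2}} + \frac{3}{2 e^{\frac{1}{2}}}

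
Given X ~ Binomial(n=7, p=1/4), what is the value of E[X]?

For X ~ Binomial(n=7, p=1/4), the expected value is:
E[X] = \frac{7}{4}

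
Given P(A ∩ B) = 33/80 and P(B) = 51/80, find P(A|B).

P(A|B) = P(A ∩ B) / P(B)
= (33/80) / (51/80)
= 11/17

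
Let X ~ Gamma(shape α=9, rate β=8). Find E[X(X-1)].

E[X(X-1)] = E[X² - X] = E[X²] - E[X]
E[X] = \frac{9}{8}
E[X²] = Var(X) + (E[X])² = \frac{9}{64} + (\frac{9}{8})² = \frac{45}{32}
E[X(X-1)] = \frac{45}{32} - \frac{9}{8} = \frac{9}{32}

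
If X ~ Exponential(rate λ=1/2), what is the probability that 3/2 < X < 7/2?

P(3/2 < X < 7/2) = ∫_{3/2}^{7/2} f(x) dx
where f(x) = \frac{e^{- \frac{x}{2}}}{2}
= - \frac{1 - e}{e^{\frac{7}{4}}}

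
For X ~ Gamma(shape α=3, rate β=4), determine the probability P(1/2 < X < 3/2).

P(1/2 < X < 3/2) = ∫_{1/2}^{3/2} f(x) dx
where f(x) = 32 x^{2} e^{- 4 x}
= \frac{5 \left(-5 + e^{4}\right)}{e^{6}}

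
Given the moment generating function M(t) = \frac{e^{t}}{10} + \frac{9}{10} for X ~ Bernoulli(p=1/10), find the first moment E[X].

To find E[X], compute M^(1)(0):
M^(1)(t) = \frac{e^{t}}{10}
M^(1)(0) = \frac{1}{10}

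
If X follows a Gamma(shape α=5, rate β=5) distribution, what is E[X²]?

Using the identity E[X²] = Var(X) + (E[X])²:
E[X] = 1
Var(X) = \frac{1}{5}
E[X²] = \frac{1}{5} + (1)²
= \frac{6}{5}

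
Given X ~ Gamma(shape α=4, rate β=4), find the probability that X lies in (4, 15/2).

P(4 < X < 15/2) = ∫_{4}^{15/2} f(x) dx
where f(x) = \frac{128 x^{3} e^{- 4 x}}{3}
= \frac{-14943 + 2483 e^{14}}{3 e^{30}}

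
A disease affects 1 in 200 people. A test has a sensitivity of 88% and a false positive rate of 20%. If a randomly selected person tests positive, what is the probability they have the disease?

Let D = the rare event, + = positive/flagged.
P(D) = 1/200
P(+|D) = 88/100 = 22/25
P(+|D') = 20/100 = 1/5
P(+) = P(+|D)P(D) + P(+|D')P(D')
     = \frac{22}{25} × \frac{1}{200} + \frac{1}{5} × \frac{199}{200}
     = \frac{1017}{5000}
P(D|+) = P(+|D)P(D)/P(+) = \frac{22}{1017}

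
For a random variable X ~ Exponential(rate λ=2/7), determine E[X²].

Using the identity E[X²] = Var(X) + (E[X])²:
E[X] = \frac{7}{2}
Var(X) = \frac{49}{4}
E[X²] = \frac{49}{4} + (\frac{7}{2})²
= \frac{49}{2}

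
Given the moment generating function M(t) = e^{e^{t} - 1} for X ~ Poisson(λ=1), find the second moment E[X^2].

To find E[X^2], compute M^(2)(0):
M^(1)(t) = e^{t} e^{e^{t} - 1}
M^(2)(t) = e^{2 t} e^{e^{t} - 1} + e^{t} e^{e^{t} - 1}
M^(2)(0) = 2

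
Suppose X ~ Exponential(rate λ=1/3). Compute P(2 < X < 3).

P(2 < X < 3) = ∫_{2}^{3} f(x) dx
where f(x) = \frac{e^{- \frac{x}{3}}}{3}
= - \frac{1}{e} + e^{- \frac{2}{3}}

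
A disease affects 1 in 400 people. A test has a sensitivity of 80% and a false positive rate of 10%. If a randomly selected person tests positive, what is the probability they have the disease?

Let D = the rare event, + = positive/flagged.
P(D) = 1/400
P(+|D) = 80/100 = 4/5
P(+|D') = 10/100 = 1/10
P(+) = P(+|D)P(D) + P(+|D')P(D')
     = \frac{4}{5} × \frac{1}{400} + \frac{1}{10} × \frac{399}{400}
     = \frac{407}{4000}
P(D|+) = P(+|D)P(D)/P(+) = \frac{8}{407}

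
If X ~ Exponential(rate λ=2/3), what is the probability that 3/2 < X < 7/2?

P(3/2 < X < 7/2) = ∫_{3/2}^{7/2} f(x) dx
where f(x) = \frac{2 e^{- \frac{2 x}{3}}}{3}
= - \frac{1}{e^{\frac{7}{3}}} + e^{-1}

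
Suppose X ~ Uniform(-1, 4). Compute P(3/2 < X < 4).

P(3/2 < X < 4) = ∫_{3/2}^{4} f(x) dx
where f(x) = \frac{1}{5}
= \frac{1}{2}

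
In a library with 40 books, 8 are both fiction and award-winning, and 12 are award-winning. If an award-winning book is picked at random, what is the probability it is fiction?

P(A ∩ B) = 8/40 = 1/5
P(B) = 12/40 = 3/10
P(A|B) = P(A ∩ B) / P(B) = (1/5) / (3/10) = 2/3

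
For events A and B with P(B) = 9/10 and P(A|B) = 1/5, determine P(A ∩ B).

By definition, P(A|B) = P(A ∩ B) / P(B)
So P(A ∩ B) = P(A|B) × P(B)
= 1/5 × 9/10
= 9/50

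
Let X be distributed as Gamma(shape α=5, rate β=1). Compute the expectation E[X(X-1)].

E[X(X-1)] = E[X² - X] = E[X²] - E[X]
E[X] = 5
E[X²] = Var(X) + (E[X])² = 5 + (5)² = 30
E[X(X-1)] = 30 - 5 = 25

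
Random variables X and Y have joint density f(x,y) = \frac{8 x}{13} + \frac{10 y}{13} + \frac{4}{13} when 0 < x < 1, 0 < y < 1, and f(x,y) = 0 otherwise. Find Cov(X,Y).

E[XY] = ∫∫ xy × f(x,y) dx dy = \frac{4}{13}
E[X] = \frac{43}{78}
E[Y] = \frac{22}{39}
Cov(X,Y) = E[XY] - E[X]E[Y] = - \frac{5}{1521}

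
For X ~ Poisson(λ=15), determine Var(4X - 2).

For X ~ Poisson(λ=15):
Var(X) = 15
Var(4X - 2) = (4)² × Var(X) = 16 × 15 = 240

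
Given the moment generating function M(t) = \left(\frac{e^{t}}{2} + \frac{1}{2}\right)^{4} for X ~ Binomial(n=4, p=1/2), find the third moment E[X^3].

To find E[X^3], compute M^(3)(0):
M^(1)(t) = 2 \left(\frac{e^{t}}{2} + \frac{1}{2}\right)^{3} e^{t}
M^(2)(t) = 2 \left(\frac{e^{t}}{2} + \frac{1}{2}\right)^{3} e^{t} + 3 \left(\frac{e^{t}}{2} + \frac{1}{2}\right)^{2} e^{2 t}
M^(3)(t) = 2 \left(\frac{e^{t}}{2} + \frac{1}{2}\right)^{3} e^{t} + 9 \left(\frac{e^{t}}{2} + \frac{1}{2}\right)^{2} e^{2 t} + 3 \left(\frac{e^{t}}{2} + \frac{1}{2}\right) e^{3 t}
M^(3)(0) = 14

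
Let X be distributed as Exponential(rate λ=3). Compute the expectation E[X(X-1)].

E[X(X-1)] = E[X² - X] = E[X²] - E[X]
E[X] = \frac{1}{3}
E[X²] = Var(X) + (E[X])² = \frac{1}{9} + (\frac{1}{3})² = \frac{2}{9}
E[X(X-1)] = \frac{2}{9} - \frac{1}{3} = - \frac{1}{9}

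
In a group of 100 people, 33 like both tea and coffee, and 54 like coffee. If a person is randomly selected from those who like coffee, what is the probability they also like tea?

P(A ∩ B) = 33/100
P(B) = 54/100 = 27/50
P(A|B) = P(A ∩ B) / P(B) = (33/100) / (27/50) = 11/18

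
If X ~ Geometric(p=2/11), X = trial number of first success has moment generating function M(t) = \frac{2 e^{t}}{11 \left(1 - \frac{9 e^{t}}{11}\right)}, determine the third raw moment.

To find E[X^3], compute M^(3)(0):
M^(1)(t) = \frac{2 e^{t}}{11 \left(1 - \frac{9 e^{t}}{11}\right)} + \frac{18 e^{2 t}}{121 \left(1 - \frac{9 e^{t}}{11}\right)^{2}}
M^(2)(t) = \frac{2 e^{t}}{11 \left(1 - \frac{9 e^{t}}{11}\right)} + \frac{54 e^{2 t}}{121 \left(1 - \frac{9 e^{t}}{11}\right)^{2}} + \frac{324 e^{3 t}}{1331 \left(1 - \frac{9 e^{t}}{11}\right)^{3}}
M^(3)(t) = \frac{2 e^{t}}{11 \left(1 - \frac{9 e^{t}}{11}\right)} + \frac{126 e^{2 t}}{121 \left(1 - \frac{9 e^{t}}{11}\right)^{2}} + \frac{1944 e^{3 t}}{1331 \left(1 - \frac{9 e^{t}}{11}\right)^{3}} + \frac{8748 e^{4 t}}{14641 \left(1 - \frac{9 e^{t}}{11}\right)^{4}}
M^(3)(0) = \frac{3289}{4}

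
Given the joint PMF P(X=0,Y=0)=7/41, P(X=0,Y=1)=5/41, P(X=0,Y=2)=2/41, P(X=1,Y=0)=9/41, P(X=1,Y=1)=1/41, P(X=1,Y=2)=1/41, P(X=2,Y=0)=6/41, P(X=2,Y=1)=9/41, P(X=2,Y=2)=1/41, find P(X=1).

P(X=1) = P(X=1,Y=0) + P(X=1,Y=1) + P(X=1,Y=2)
= 9/41 + 1/41 + 1/41
= 11/41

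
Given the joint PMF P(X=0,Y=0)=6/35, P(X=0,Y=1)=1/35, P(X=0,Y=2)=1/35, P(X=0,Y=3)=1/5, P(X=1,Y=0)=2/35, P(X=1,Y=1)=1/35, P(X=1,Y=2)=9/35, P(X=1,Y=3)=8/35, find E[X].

First find marginal of X:
P(X=0) = 3/7
P(X=1) = 4/7
E[X] = 0 × 3/7 + 1 × 4/7 = 4/7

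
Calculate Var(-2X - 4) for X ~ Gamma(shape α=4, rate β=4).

For X ~ Gamma(shape α=4, rate β=4):
Var(X) = \frac{1}{4}
Var(-2X - 4) = (-2)² × Var(X) = 4 × \frac{1}{4} = 1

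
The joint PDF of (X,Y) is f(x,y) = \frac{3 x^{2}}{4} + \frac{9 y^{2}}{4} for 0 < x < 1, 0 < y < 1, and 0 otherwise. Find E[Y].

E[Y] = ∫_0^1 ∫_0^1 y × f(x,y) dx dy
= \frac{11}{16}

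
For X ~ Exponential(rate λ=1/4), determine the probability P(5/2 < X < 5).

P(5/2 < X < 5) = ∫_{5/2}^{5} f(x) dx
where f(x) = \frac{e^{- \frac{x}{4}}}{4}
= - \frac{1}{e^{\frac{5}{4}}} + e^{- \frac{5}{8}}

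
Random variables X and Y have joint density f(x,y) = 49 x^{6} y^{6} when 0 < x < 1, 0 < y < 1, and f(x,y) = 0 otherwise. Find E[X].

E[X] = ∫_0^1 ∫_0^1 x × f(x,y) dy dx
= ∫_0^1 ∫_0^1 x × (49 x^{6} y^{6}) dy dx
= \frac{7}{8}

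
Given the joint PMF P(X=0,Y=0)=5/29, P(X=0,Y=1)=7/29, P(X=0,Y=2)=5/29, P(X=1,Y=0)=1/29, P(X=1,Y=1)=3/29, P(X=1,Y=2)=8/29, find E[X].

First find marginal of X:
P(X=0) = 17/29
P(X=1) = 12/29
E[X] = 0 × 17/29 + 1 × 12/29 = 12/29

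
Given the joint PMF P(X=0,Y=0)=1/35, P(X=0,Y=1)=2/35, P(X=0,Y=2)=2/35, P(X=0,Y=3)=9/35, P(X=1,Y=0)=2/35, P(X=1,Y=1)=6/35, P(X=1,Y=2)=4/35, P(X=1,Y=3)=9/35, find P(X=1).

P(X=1) = P(X=1,Y=0) + P(X=1,Y=1) + P(X=1,Y=2) + P(X=1,Y=3)
= 2/35 + 6/35 + 4/35 + 9/35
= 3/5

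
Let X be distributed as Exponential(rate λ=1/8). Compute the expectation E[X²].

Using the identity E[X²] = Var(X) + (E[X])²:
E[X] = 8
Var(X) = 64
E[X²] = 64 + (8)²
= 128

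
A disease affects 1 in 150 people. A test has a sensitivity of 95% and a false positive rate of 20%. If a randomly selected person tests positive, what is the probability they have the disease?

Let D = the rare event, + = positive/flagged.
P(D) = 1/150
P(+|D) = 95/100 = 19/20
P(+|D') = 20/100 = 1/5
P(+) = P(+|D)P(D) + P(+|D')P(D')
     = \frac{19}{20} × \frac{1}{150} + \frac{1}{5} × \frac{149}{150}
     = \frac{41}{200}
P(D|+) = P(+|D)P(D)/P(+) = \frac{19}{615}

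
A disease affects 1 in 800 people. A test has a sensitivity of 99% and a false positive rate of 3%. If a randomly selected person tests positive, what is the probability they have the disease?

Let D = the rare event, + = positive/flagged.
P(D) = 1/800
P(+|D) = 99/100
P(+|D') = 3/100
P(+) = P(+|D)P(D) + P(+|D')P(D')
     = \frac{99}{100} × \frac{1}{800} + \frac{3}{100} × \frac{799}{800}
     = \frac{39}{1250}
P(D|+) = P(+|D)P(D)/P(+) = \frac{33}{832}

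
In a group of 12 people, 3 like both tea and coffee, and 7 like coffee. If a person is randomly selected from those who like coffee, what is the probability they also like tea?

P(A ∩ B) = 3/12 = 1/4
P(B) = 7/12
P(A|B) = P(A ∩ B) / P(B) = (1/4) / (7/12) = 3/7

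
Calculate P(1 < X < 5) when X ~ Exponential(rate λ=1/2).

P(1 < X < 5) = ∫_{1}^{5} f(x) dx
where f(x) = \frac{e^{- \frac{x}{2}}}{2}
= - \frac{1 - e^{2}}{e^{\frac{5}{2}}}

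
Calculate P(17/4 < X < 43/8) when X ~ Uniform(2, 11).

P(17/4 < X < 43/8) = ∫_{17/4}^{43/8} f(x) dx
where f(x) = \frac{1}{9}
= \frac{1}{8}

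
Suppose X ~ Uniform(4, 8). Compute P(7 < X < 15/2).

P(7 < X < 15/2) = ∫_{7}^{15/2} f(x) dx
where f(x) = \frac{1}{4}
= \frac{1}{8}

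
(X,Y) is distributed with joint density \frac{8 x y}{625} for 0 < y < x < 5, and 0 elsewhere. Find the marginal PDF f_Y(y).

f_Y(y) = ∫_y^5 \frac{8 x y}{625} dx = \frac{4 y \left(25 - y^{2}\right)}{625}
for 0 < y < 5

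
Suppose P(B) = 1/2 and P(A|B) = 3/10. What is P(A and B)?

By definition, P(A|B) = P(A ∩ B) / P(B)
So P(A ∩ B) = P(A|B) × P(B)
= 3/10 × 1/2
= 3/20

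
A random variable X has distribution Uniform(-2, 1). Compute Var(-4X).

For X ~ Uniform(-2, 1):
Var(X) = \frac{3}{4}
Var(-4X) = (-4)² × Var(X) = 16 × \frac{3}{4} = 12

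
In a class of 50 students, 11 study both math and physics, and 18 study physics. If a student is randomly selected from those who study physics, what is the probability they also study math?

P(A ∩ B) = 11/50
P(B) = 18/50 = 9/25
P(A|B) = P(A ∩ B) / P(B) = (11/50) / (9/25) = 11/18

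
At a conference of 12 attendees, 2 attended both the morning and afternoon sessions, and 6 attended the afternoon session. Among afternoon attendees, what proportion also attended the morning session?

P(A ∩ B) = 2/12 = 1/6
P(B) = 6/12 = 1/2
P(A|B) = P(A ∩ B) / P(B) = (1/6) / (1/2) = 1/3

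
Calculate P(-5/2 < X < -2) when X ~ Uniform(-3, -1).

P(-5/2 < X < -2) = ∫_{-5/2}^{-2} f(x) dx
where f(x) = \frac{1}{2}
= \frac{1}{4}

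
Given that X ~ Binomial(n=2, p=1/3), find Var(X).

For X ~ Binomial(n=2, p=1/3):
Var(X) = \frac{4}{9}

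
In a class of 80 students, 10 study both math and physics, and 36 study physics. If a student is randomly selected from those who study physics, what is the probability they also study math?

P(A ∩ B) = 10/80 = 1/8
P(B) = 36/80 = 9/20
P(A|B) = P(A ∩ B) / P(B) = (1/8) / (9/20) = 5/18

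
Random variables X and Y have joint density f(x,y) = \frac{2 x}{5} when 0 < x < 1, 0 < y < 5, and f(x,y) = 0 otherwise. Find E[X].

f_X(x) = ∫_0^5 \frac{2 x}{5} dy = 2 x
E[X] = ∫_0^1 x × (2 x) dx = \frac{2}{3}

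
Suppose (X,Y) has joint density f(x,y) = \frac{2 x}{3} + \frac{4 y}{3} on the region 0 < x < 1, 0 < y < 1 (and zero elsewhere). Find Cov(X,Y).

E[XY] = ∫∫ xy × f(x,y) dx dy = \frac{1}{3}
E[X] = \frac{5}{9}
E[Y] = \frac{11}{18}
Cov(X,Y) = E[XY] - E[X]E[Y] = - \frac{1}{162}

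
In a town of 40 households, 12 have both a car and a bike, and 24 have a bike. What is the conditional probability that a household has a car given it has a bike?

P(A ∩ B) = 12/40 = 3/10
P(B) = 24/40 = 3/5
P(A|B) = P(A ∩ B) / P(B) = (3/10) / (3/5) = 1/2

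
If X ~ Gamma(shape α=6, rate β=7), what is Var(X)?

For X ~ Gamma(shape α=6, rate β=7):
Var(X) = \frac{6}{49}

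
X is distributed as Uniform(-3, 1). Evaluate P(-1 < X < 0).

P(-1 < X < 0) = ∫_{-1}^{0} f(x) dx
where f(x) = \frac{1}{4}
= \frac{1}{4}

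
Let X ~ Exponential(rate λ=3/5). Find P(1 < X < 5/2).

P(1 < X < 5/2) = ∫_{1}^{5/2} f(x) dx
where f(x) = \frac{3 e^{- \frac{3 x}{5}}}{5}
= - \frac{1}{e^{\frac{3}{2}}} + e^{- \frac{3}{5}}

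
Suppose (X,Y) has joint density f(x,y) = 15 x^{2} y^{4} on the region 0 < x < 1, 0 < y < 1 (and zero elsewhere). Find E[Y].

E[Y] = ∫_0^1 ∫_0^1 y × f(x,y) dx dy
= \frac{5}{6}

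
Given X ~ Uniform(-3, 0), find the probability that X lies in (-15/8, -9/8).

P(-15/8 < X < -9/8) = ∫_{-15/8}^{-9/8} f(x) dx
where f(x) = \frac{1}{3}
= \frac{1}{4}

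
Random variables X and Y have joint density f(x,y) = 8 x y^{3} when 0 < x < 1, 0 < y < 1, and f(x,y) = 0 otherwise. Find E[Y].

E[Y] = ∫_0^1 ∫_0^1 y × f(x,y) dx dy
= \frac{4}{5}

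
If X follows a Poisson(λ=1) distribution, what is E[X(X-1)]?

E[X(X-1)] = E[X² - X] = E[X²] - E[X]
E[X] = 1
E[X²] = Var(X) + (E[X])² = 1 + (1)² = 2
E[X(X-1)] = 2 - 1 = 1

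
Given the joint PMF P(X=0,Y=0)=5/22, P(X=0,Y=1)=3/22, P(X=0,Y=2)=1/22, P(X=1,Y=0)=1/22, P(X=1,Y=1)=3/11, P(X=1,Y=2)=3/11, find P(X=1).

P(X=1) = P(X=1,Y=0) + P(X=1,Y=1) + P(X=1,Y=2)
= 1/22 + 3/11 + 3/11
= 13/22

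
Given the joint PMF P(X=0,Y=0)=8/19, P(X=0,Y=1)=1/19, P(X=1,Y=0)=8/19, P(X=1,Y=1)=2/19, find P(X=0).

P(X=0) = P(X=0,Y=0) + P(X=0,Y=1)
= 8/19 + 1/19
= 9/19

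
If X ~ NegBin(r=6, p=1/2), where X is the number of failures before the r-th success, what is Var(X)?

For X ~ NegBin(r=6, p=1/2), where X is the number of failures before the r-th success:
Var(X) = 12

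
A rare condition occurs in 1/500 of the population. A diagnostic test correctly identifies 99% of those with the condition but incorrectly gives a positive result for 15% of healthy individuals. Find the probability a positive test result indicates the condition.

Let D = the rare event, + = positive/flagged.
P(D) = 1/500
P(+|D) = 99/100
P(+|D') = 15/100 = 3/20
P(+) = P(+|D)P(D) + P(+|D')P(D')
     = \frac{99}{100} × \frac{1}{500} + \frac{3}{20} × \frac{499}{500}
     = \frac{474}{3125}
P(D|+) = P(+|D)P(D)/P(+) = \frac{33}{2528}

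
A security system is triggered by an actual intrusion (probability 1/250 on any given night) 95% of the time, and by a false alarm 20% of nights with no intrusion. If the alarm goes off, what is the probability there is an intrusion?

Let D = the rare event, + = positive/flagged.
P(D) = 1/250
P(+|D) = 95/100 = 19/20
P(+|D') = 20/100 = 1/5
P(+) = P(+|D)P(D) + P(+|D')P(D')
     = \frac{19}{20} × \frac{1}{250} + \frac{1}{5} × \frac{249}{250}
     = \frac{203}{1000}
P(D|+) = P(+|D)P(D)/P(+) = \frac{19}{1015}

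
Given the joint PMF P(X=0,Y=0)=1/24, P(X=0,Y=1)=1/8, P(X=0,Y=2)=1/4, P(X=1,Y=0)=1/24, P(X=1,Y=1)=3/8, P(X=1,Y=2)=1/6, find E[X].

First find marginal of X:
P(X=0) = 5/12
P(X=1) = 7/12
E[X] = 0 × 5/12 + 1 × 7/12 = 7/12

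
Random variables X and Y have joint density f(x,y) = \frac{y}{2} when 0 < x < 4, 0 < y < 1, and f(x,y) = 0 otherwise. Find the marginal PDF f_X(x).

f_X(x) = ∫_0^1 f(x,y) dy
= ∫_0^1 \frac{y}{2} dy
= \frac{1}{4} for 0 < x < 4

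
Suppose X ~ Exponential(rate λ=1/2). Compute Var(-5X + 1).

For X ~ Exponential(rate λ=1/2):
Var(X) = 4
Var(-5X + 1) = (-5)² × Var(X) = 25 × 4 = 100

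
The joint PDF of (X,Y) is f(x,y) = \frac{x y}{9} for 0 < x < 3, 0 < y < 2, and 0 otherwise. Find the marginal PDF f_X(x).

f_X(x) = ∫_0^2 f(x,y) dy
= ∫_0^2 \frac{x y}{9} dy
= \frac{2 x}{9} for 0 < x < 3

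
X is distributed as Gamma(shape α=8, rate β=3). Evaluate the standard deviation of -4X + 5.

For X ~ Gamma(shape α=8, rate β=3):
Var(X) = \frac{8}{9}
SD(X) = √(Var(X)) = √(\frac{8}{9}) = \frac{2 \sqrt{2}}{3}
SD(-4X + 5) = |-4| × SD(X) = 4 × \frac{2 \sqrt{2}}{3} = \frac{8 \sqrt{2}}{3}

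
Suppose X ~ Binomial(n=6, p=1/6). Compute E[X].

For X ~ Binomial(n=6, p=1/6), the expected value is:
E[X] = 1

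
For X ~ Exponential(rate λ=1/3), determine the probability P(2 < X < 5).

P(2 < X < 5) = ∫_{2}^{5} f(x) dx
where f(x) = \frac{e^{- \frac{x}{3}}}{3}
= - \frac{1 - e}{e^{\frac{5}{3}}}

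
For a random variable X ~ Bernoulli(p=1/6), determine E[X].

For X ~ Bernoulli(p=1/6), the expected value is:
E[X] = \frac{1}{6}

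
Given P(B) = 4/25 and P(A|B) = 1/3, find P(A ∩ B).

By definition, P(A|B) = P(A ∩ B) / P(B)
So P(A ∩ B) = P(A|B) × P(B)
= 1/3 × 4/25
= 4/75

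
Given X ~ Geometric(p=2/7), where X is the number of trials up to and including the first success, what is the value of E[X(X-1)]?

E[X(X-1)] = E[X² - X] = E[X²] - E[X]
E[X] = \frac{7}{2}
E[X²] = Var(X) + (E[X])² = \frac{35}{4} + (\frac{7}{2})² = 21
E[X(X-1)] = 21 - \frac{7}{2} = \frac{35}{2}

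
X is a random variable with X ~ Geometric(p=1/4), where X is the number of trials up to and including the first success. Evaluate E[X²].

Using the identity E[X²] = Var(X) + (E[X])²:
E[X] = 4
Var(X) = 12
E[X²] = 12 + (4)²
= 28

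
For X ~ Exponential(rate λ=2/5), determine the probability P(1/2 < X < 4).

P(1/2 < X < 4) = ∫_{1/2}^{4} f(x) dx
where f(x) = \frac{2 e^{- \frac{2 x}{5}}}{5}
= - \frac{1 - e^{\frac{7}{5}}}{e^{\frac{8}{5}}}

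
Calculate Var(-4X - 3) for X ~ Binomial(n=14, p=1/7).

For X ~ Binomial(n=14, p=1/7):
Var(X) = \frac{12}{7}
Var(-4X - 3) = (-4)² × Var(X) = 16 × \frac{12}{7} = \frac{192}{7}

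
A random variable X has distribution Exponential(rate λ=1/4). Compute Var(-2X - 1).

For X ~ Exponential(rate λ=1/4):
Var(X) = 16
Var(-2X - 1) = (-2)² × Var(X) = 4 × 16 = 64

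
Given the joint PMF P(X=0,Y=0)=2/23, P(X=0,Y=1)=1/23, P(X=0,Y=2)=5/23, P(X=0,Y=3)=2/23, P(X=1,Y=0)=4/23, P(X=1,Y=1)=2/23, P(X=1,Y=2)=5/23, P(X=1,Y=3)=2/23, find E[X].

First find marginal of X:
P(X=0) = 10/23
P(X=1) = 13/23
E[X] = 0 × 10/23 + 1 × 13/23 = 13/23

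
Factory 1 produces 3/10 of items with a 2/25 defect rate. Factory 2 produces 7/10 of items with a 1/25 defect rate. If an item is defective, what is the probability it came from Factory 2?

Using Bayes' theorem:
P(F1) = 3/10, P(D|F1) = 2/25
P(F2) = 7/10, P(D|F2) = 1/25
P(D) = P(D|F1)P(F1) + P(D|F2)P(F2)
     = \frac{13}{250}
P(F2|D) = P(D|F2)P(F2) / P(D)
= \frac{7}{13}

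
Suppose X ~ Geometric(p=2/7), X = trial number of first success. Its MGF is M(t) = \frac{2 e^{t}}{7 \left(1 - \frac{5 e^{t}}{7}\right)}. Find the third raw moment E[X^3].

To find E[X^3], compute M^(3)(0):
M^(1)(t) = \frac{2 e^{t}}{7 \left(1 - \frac{5 e^{t}}{7}\right)} + \frac{10 e^{2 t}}{49 \left(1 - \frac{5 e^{t}}{7}\right)^{2}}
M^(2)(t) = \frac{2 e^{t}}{7 \left(1 - \frac{5 e^{t}}{7}\right)} + \frac{30 e^{2 t}}{49 \left(1 - \frac{5 e^{t}}{7}\right)^{2}} + \frac{100 e^{3 t}}{343 \left(1 - \frac{5 e^{t}}{7}\right)^{3}}
M^(3)(t) = \frac{2 e^{t}}{7 \left(1 - \frac{5 e^{t}}{7}\right)} + \frac{10 e^{2 t}}{7 \left(1 - \frac{5 e^{t}}{7}\right)^{2}} + \frac{600 e^{3 t}}{343 \left(1 - \frac{5 e^{t}}{7}\right)^{3}} + \frac{1500 e^{4 t}}{2401 \left(1 - \frac{5 e^{t}}{7}\right)^{4}}
M^(3)(0) = \frac{749}{4}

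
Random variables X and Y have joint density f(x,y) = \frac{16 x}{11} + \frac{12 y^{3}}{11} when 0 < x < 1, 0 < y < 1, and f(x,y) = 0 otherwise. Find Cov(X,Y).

E[XY] = ∫∫ xy × f(x,y) dx dy = \frac{58}{165}
E[X] = \frac{41}{66}
E[Y] = \frac{32}{55}
Cov(X,Y) = E[XY] - E[X]E[Y] = - \frac{6}{605}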